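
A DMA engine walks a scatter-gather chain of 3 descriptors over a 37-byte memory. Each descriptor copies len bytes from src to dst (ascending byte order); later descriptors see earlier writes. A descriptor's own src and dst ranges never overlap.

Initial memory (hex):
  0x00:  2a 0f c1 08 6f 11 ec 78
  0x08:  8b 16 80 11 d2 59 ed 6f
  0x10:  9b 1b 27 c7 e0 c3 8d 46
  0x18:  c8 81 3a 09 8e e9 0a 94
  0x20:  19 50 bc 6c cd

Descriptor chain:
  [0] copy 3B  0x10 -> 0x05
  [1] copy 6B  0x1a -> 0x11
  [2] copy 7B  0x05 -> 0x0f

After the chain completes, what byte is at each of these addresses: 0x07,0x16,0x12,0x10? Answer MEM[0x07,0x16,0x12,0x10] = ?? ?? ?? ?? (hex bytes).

MEM[0x07,0x16,0x12,0x10] = 27 94 8b 1b

[0] 0x10->0x05 len=3 : 9b 1b 27
[1] 0x1a->0x11 len=6 : 3a 09 8e e9 0a 94
[2] 0x05->0x0f len=7 : 9b 1b 27 8b 16 80 11
query mem[0x07]=0x27, mem[0x16]=0x94, mem[0x12]=0x8b, mem[0x10]=0x1b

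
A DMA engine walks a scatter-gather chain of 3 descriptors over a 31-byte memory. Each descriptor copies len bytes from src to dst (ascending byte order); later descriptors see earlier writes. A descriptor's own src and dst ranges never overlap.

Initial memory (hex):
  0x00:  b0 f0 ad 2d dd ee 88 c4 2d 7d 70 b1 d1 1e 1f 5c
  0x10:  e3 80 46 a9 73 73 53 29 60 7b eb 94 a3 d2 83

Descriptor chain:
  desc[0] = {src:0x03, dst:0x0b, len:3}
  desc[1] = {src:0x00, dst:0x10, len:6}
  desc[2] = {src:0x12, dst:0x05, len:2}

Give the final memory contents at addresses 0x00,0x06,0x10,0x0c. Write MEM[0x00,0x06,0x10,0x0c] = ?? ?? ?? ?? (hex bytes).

#0 dst[0x0b+3] := {0x2d,0xdd,0xee}
#1 dst[0x10+6] := {0xb0,0xf0,0xad,0x2d,0xdd,0xee}
#2 dst[0x05+2] := {0xad,0x2d}
query mem[0x00]=0xb0, mem[0x06]=0x2d, mem[0x10]=0xb0, mem[0x0c]=0xdd

MEM[0x00,0x06,0x10,0x0c] = b0 2d b0 dd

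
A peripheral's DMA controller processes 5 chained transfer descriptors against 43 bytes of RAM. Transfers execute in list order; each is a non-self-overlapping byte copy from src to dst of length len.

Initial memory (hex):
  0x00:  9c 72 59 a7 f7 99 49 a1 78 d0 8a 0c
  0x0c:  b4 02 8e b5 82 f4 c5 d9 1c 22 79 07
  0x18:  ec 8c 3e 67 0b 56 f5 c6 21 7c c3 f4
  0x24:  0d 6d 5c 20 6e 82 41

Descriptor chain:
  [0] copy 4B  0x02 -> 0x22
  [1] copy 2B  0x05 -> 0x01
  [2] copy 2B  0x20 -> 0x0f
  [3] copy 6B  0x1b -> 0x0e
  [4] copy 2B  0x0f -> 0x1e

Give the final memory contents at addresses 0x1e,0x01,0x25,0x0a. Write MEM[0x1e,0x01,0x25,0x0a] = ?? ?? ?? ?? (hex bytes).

MEM[0x1e,0x01,0x25,0x0a] = 0b 99 99 8a

D0: mem[0x22..0x25] <- [59 a7 f7 99]
D1: mem[0x01..0x02] <- [99 49]
D2: mem[0x0f..0x10] <- [21 7c]
D3: mem[0x0e..0x13] <- [67 0b 56 f5 c6 21]
D4: mem[0x1e..0x1f] <- [0b 56]
query mem[0x1e]=0x0b, mem[0x01]=0x99, mem[0x25]=0x99, mem[0x0a]=0x8a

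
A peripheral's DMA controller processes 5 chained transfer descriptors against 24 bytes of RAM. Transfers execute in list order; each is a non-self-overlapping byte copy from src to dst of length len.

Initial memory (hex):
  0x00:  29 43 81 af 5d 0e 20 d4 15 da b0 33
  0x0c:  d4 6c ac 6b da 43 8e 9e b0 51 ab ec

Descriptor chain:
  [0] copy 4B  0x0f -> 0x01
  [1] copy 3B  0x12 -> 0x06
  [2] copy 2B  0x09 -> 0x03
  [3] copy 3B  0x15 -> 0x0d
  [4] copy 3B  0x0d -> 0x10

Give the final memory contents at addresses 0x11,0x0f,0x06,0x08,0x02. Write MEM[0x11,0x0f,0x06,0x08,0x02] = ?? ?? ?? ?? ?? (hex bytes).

  after D0: wrote 4B at 0x01 = 6bda438e
  after D1: wrote 3B at 0x06 = 8e9eb0
  after D2: wrote 2B at 0x03 = dab0
  after D3: wrote 3B at 0x0d = 51abec
  after D4: wrote 3B at 0x10 = 51abec
query mem[0x11]=0xab, mem[0x0f]=0xec, mem[0x06]=0x8e, mem[0x08]=0xb0, mem[0x02]=0xda

MEM[0x11,0x0f,0x06,0x08,0x02] = ab ec 8e b0 da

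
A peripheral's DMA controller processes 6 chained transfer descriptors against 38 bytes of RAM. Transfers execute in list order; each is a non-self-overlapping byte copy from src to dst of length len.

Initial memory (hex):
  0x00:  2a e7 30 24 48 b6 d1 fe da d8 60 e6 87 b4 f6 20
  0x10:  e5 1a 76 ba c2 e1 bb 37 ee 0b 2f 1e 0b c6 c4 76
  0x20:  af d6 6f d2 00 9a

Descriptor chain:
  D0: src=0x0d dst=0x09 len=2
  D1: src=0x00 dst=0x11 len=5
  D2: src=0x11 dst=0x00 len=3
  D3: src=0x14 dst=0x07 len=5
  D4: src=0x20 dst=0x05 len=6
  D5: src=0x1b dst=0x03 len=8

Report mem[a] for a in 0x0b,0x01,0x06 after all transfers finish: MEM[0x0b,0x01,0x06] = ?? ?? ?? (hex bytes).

#0 dst[0x09+2] := {0xb4,0xf6}
#1 dst[0x11+5] := {0x2a,0xe7,0x30,0x24,0x48}
#2 dst[0x00+3] := {0x2a,0xe7,0x30}
#3 dst[0x07+5] := {0x24,0x48,0xbb,0x37,0xee}
#4 dst[0x05+6] := {0xaf,0xd6,0x6f,0xd2,0x00,0x9a}
#5 dst[0x03+8] := {0x1e,0x0b,0xc6,0xc4,0x76,0xaf,0xd6,0x6f}
query mem[0x0b]=0xee, mem[0x01]=0xe7, mem[0x06]=0xc4

MEM[0x0b,0x01,0x06] = ee e7 c4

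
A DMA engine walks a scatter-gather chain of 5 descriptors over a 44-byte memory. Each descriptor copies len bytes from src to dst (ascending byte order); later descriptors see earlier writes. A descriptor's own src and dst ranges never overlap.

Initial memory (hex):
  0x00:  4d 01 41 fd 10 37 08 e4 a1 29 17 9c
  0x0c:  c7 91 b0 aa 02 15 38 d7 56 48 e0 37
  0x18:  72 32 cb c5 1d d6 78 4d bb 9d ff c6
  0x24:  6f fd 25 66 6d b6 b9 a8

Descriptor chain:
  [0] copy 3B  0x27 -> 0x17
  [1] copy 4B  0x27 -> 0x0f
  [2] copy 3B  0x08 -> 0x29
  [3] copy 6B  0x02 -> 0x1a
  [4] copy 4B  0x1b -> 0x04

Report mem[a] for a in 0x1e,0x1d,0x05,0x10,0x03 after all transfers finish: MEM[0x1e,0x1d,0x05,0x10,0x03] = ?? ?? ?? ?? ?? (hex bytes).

MEM[0x1e,0x1d,0x05,0x10,0x03] = 08 37 10 6d fd

D0: mem[0x17..0x19] <- [66 6d b6]
D1: mem[0x0f..0x12] <- [66 6d b6 b9]
D2: mem[0x29..0x2b] <- [a1 29 17]
D3: mem[0x1a..0x1f] <- [41 fd 10 37 08 e4]
D4: mem[0x04..0x07] <- [fd 10 37 08]
query mem[0x1e]=0x08, mem[0x1d]=0x37, mem[0x05]=0x10, mem[0x10]=0x6d, mem[0x03]=0xfd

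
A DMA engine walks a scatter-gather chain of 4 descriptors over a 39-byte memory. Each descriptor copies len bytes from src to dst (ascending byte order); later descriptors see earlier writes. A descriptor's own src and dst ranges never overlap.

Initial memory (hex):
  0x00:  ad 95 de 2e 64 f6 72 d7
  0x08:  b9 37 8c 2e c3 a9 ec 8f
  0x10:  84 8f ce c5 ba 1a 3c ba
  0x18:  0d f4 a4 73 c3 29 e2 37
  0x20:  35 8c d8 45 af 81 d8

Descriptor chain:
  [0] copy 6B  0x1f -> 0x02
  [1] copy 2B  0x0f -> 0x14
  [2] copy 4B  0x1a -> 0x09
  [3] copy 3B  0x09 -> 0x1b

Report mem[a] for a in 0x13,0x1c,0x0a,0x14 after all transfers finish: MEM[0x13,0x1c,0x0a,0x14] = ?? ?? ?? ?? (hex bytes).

  after D0: wrote 6B at 0x02 = 37358cd845af
  after D1: wrote 2B at 0x14 = 8f84
  after D2: wrote 4B at 0x09 = a473c329
  after D3: wrote 3B at 0x1b = a473c3
query mem[0x13]=0xc5, mem[0x1c]=0x73, mem[0x0a]=0x73, mem[0x14]=0x8f

MEM[0x13,0x1c,0x0a,0x14] = c5 73 73 8f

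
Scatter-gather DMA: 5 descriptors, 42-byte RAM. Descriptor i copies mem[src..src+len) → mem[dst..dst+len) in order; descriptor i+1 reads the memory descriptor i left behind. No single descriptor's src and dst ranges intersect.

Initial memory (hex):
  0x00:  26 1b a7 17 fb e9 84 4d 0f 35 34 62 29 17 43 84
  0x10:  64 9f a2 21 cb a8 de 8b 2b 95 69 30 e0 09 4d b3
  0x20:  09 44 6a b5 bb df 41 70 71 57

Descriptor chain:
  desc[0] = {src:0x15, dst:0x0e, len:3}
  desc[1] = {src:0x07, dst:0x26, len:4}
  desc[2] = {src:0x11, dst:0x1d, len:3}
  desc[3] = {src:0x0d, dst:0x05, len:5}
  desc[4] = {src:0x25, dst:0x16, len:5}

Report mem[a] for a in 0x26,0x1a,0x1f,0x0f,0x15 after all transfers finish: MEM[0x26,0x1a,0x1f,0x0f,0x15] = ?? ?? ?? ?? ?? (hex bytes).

D0: mem[0x0e..0x10] <- [a8 de 8b]
D1: mem[0x26..0x29] <- [4d 0f 35 34]
D2: mem[0x1d..0x1f] <- [9f a2 21]
D3: mem[0x05..0x09] <- [17 a8 de 8b 9f]
D4: mem[0x16..0x1a] <- [df 4d 0f 35 34]
query mem[0x26]=0x4d, mem[0x1a]=0x34, mem[0x1f]=0x21, mem[0x0f]=0xde, mem[0x15]=0xa8

MEM[0x26,0x1a,0x1f,0x0f,0x15] = 4d 34 21 de a8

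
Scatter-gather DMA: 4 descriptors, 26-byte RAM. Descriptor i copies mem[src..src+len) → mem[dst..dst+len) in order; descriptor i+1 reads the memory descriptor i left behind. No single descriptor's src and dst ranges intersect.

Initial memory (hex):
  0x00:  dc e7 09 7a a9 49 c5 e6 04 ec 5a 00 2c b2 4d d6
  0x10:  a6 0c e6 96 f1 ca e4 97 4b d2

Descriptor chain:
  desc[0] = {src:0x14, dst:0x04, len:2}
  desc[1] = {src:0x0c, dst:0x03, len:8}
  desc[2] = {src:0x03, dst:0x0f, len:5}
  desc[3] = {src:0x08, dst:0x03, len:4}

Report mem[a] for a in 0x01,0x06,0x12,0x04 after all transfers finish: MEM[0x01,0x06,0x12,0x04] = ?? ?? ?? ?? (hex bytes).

MEM[0x01,0x06,0x12,0x04] = e7 00 d6 e6

D0: mem[0x04..0x05] <- [f1 ca]
D1: mem[0x03..0x0a] <- [2c b2 4d d6 a6 0c e6 96]
D2: mem[0x0f..0x13] <- [2c b2 4d d6 a6]
D3: mem[0x03..0x06] <- [0c e6 96 00]
query mem[0x01]=0xe7, mem[0x06]=0x00, mem[0x12]=0xd6, mem[0x04]=0xe6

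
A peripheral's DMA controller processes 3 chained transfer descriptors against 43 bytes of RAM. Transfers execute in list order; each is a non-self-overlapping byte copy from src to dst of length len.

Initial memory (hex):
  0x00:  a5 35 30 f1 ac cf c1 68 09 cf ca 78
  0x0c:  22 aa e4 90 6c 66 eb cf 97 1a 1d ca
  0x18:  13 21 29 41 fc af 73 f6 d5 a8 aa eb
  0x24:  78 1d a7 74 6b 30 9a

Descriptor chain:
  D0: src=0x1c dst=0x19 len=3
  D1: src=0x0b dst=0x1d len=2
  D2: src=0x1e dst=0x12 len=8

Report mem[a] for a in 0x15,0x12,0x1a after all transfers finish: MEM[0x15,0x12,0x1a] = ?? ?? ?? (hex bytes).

  after D0: wrote 3B at 0x19 = fcaf73
  after D1: wrote 2B at 0x1d = 7822
  after D2: wrote 8B at 0x12 = 22f6d5a8aaeb781d
query mem[0x15]=0xa8, mem[0x12]=0x22, mem[0x1a]=0xaf

MEM[0x15,0x12,0x1a] = a8 22 af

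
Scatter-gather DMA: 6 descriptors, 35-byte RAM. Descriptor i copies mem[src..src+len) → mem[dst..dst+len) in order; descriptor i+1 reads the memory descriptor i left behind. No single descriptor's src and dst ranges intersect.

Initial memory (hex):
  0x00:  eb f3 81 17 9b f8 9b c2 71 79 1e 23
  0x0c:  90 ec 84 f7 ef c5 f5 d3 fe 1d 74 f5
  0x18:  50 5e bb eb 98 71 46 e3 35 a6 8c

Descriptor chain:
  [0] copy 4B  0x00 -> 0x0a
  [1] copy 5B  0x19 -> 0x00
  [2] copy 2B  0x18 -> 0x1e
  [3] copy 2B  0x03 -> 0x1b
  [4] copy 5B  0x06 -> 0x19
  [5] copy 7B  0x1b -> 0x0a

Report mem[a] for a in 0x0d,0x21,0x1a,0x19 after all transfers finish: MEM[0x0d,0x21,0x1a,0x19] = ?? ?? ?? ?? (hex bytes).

  after D0: wrote 4B at 0x0a = ebf38117
  after D1: wrote 5B at 0x00 = 5ebbeb9871
  after D2: wrote 2B at 0x1e = 505e
  after D3: wrote 2B at 0x1b = 9871
  after D4: wrote 5B at 0x19 = 9bc27179eb
  after D5: wrote 7B at 0x0a = 7179eb505e35a6
query mem[0x0d]=0x50, mem[0x21]=0xa6, mem[0x1a]=0xc2, mem[0x19]=0x9b

MEM[0x0d,0x21,0x1a,0x19] = 50 a6 c2 9b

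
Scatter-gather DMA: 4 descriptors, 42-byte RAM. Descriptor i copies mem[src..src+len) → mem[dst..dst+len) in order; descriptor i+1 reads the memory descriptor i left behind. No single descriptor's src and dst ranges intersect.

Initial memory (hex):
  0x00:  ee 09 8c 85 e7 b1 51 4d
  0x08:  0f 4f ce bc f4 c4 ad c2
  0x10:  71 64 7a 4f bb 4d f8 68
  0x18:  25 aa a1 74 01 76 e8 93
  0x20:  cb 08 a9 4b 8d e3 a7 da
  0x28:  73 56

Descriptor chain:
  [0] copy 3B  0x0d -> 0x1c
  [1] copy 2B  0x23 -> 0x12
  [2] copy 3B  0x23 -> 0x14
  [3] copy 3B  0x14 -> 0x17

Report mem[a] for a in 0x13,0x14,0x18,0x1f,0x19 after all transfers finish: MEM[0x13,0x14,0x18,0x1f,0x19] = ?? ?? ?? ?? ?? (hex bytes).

MEM[0x13,0x14,0x18,0x1f,0x19] = 8d 4b 8d 93 e3

  after D0: wrote 3B at 0x1c = c4adc2
  after D1: wrote 2B at 0x12 = 4b8d
  after D2: wrote 3B at 0x14 = 4b8de3
  after D3: wrote 3B at 0x17 = 4b8de3
query mem[0x13]=0x8d, mem[0x14]=0x4b, mem[0x18]=0x8d, mem[0x1f]=0x93, mem[0x19]=0xe3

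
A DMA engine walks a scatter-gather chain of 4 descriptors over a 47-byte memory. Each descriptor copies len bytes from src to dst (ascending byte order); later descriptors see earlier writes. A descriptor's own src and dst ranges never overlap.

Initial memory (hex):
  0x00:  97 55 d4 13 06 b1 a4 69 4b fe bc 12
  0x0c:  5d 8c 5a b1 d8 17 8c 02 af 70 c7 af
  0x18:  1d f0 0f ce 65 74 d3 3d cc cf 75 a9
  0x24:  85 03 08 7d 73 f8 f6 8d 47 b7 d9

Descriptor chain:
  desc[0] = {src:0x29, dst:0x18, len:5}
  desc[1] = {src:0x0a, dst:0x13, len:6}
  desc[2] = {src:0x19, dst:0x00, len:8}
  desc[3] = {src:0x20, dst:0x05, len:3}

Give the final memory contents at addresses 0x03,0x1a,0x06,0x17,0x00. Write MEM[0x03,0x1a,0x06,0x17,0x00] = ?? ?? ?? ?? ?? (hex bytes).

[0] 0x29->0x18 len=5 : f8 f6 8d 47 b7
[1] 0x0a->0x13 len=6 : bc 12 5d 8c 5a b1
[2] 0x19->0x00 len=8 : f6 8d 47 b7 74 d3 3d cc
[3] 0x20->0x05 len=3 : cc cf 75
query mem[0x03]=0xb7, mem[0x1a]=0x8d, mem[0x06]=0xcf, mem[0x17]=0x5a, mem[0x00]=0xf6

MEM[0x03,0x1a,0x06,0x17,0x00] = b7 8d cf 5a f6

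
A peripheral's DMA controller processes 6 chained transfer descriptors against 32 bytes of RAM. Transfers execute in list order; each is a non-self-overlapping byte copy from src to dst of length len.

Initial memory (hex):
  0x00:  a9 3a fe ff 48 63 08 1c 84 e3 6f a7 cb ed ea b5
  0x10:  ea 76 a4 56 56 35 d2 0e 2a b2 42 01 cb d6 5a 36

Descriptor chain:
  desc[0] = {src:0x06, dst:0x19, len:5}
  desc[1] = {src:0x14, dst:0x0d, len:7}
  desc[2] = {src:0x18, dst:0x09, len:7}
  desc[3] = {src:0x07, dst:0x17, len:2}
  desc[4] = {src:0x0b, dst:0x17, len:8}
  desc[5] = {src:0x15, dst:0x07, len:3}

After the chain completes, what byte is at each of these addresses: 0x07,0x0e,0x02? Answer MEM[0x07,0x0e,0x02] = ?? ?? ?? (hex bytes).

MEM[0x07,0x0e,0x02] = 35 6f fe

#0 dst[0x19+5] := {0x08,0x1c,0x84,0xe3,0x6f}
#1 dst[0x0d+7] := {0x56,0x35,0xd2,0x0e,0x2a,0x08,0x1c}
#2 dst[0x09+7] := {0x2a,0x08,0x1c,0x84,0xe3,0x6f,0x5a}
#3 dst[0x17+2] := {0x1c,0x84}
#4 dst[0x17+8] := {0x1c,0x84,0xe3,0x6f,0x5a,0x0e,0x2a,0x08}
#5 dst[0x07+3] := {0x35,0xd2,0x1c}
query mem[0x07]=0x35, mem[0x0e]=0x6f, mem[0x02]=0xfe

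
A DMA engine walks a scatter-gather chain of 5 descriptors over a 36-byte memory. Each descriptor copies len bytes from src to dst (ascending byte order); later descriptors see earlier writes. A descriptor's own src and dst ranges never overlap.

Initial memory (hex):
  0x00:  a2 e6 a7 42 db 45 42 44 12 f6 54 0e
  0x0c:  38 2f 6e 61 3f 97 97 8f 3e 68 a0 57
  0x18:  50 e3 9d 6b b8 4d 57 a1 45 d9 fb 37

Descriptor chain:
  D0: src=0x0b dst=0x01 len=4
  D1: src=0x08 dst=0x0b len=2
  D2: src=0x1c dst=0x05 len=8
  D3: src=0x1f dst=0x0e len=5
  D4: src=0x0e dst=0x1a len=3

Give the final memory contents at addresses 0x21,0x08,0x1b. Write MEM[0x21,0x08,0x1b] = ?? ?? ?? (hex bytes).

MEM[0x21,0x08,0x1b] = d9 a1 45

[0] 0x0b->0x01 len=4 : 0e 38 2f 6e
[1] 0x08->0x0b len=2 : 12 f6
[2] 0x1c->0x05 len=8 : b8 4d 57 a1 45 d9 fb 37
[3] 0x1f->0x0e len=5 : a1 45 d9 fb 37
[4] 0x0e->0x1a len=3 : a1 45 d9
query mem[0x21]=0xd9, mem[0x08]=0xa1, mem[0x1b]=0x45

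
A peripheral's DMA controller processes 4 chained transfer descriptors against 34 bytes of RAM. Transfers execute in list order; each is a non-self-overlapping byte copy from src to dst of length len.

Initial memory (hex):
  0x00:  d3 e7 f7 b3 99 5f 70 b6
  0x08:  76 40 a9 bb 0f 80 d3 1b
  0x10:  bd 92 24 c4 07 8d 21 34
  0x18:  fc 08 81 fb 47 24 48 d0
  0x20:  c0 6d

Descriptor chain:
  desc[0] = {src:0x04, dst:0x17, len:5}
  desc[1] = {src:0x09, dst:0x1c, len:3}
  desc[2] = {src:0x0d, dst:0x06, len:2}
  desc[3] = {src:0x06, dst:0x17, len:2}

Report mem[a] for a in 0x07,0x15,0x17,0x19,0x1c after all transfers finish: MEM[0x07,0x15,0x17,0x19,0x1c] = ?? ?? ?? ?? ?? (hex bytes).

D0: mem[0x17..0x1b] <- [99 5f 70 b6 76]
D1: mem[0x1c..0x1e] <- [40 a9 bb]
D2: mem[0x06..0x07] <- [80 d3]
D3: mem[0x17..0x18] <- [80 d3]
query mem[0x07]=0xd3, mem[0x15]=0x8d, mem[0x17]=0x80, mem[0x19]=0x70, mem[0x1c]=0x40

MEM[0x07,0x15,0x17,0x19,0x1c] = d3 8d 80 70 40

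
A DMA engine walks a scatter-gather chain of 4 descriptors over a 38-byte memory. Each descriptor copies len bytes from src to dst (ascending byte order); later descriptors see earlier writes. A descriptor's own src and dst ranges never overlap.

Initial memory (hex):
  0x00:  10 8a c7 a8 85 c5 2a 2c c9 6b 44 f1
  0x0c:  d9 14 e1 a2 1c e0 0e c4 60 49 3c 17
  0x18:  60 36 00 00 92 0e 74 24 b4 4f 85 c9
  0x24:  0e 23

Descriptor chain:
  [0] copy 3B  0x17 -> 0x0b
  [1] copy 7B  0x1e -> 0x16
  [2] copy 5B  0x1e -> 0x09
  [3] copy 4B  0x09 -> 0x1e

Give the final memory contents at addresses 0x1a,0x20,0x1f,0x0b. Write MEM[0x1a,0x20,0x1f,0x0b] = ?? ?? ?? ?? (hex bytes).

MEM[0x1a,0x20,0x1f,0x0b] = 85 b4 24 b4

  after D0: wrote 3B at 0x0b = 176036
  after D1: wrote 7B at 0x16 = 7424b44f85c90e
  after D2: wrote 5B at 0x09 = 7424b44f85
  after D3: wrote 4B at 0x1e = 7424b44f
query mem[0x1a]=0x85, mem[0x20]=0xb4, mem[0x1f]=0x24, mem[0x0b]=0xb4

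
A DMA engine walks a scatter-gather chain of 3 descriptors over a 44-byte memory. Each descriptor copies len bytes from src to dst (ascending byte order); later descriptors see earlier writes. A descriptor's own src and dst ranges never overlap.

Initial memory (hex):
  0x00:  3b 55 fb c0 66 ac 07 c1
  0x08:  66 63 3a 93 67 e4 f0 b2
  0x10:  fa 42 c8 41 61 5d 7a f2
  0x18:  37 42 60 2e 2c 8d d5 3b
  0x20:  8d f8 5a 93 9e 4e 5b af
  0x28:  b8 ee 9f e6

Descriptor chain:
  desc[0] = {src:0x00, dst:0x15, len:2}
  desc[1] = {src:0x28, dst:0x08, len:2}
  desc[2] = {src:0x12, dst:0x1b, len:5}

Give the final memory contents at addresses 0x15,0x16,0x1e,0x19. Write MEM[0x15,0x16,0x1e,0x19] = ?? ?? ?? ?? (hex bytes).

MEM[0x15,0x16,0x1e,0x19] = 3b 55 3b 42

[0] 0x00->0x15 len=2 : 3b 55
[1] 0x28->0x08 len=2 : b8 ee
[2] 0x12->0x1b len=5 : c8 41 61 3b 55
query mem[0x15]=0x3b, mem[0x16]=0x55, mem[0x1e]=0x3b, mem[0x19]=0x42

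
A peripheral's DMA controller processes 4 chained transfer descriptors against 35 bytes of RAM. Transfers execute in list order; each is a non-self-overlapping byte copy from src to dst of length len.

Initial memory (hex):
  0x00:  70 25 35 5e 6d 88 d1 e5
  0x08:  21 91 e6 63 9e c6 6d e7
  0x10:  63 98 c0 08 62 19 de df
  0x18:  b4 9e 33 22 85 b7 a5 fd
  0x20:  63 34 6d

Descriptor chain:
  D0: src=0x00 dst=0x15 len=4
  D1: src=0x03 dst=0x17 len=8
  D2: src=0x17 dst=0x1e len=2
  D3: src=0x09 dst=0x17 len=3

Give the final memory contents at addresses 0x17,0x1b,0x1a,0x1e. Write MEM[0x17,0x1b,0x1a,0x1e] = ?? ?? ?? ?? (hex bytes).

MEM[0x17,0x1b,0x1a,0x1e] = 91 e5 d1 5e

#0 dst[0x15+4] := {0x70,0x25,0x35,0x5e}
#1 dst[0x17+8] := {0x5e,0x6d,0x88,0xd1,0xe5,0x21,0x91,0xe6}
#2 dst[0x1e+2] := {0x5e,0x6d}
#3 dst[0x17+3] := {0x91,0xe6,0x63}
query mem[0x17]=0x91, mem[0x1b]=0xe5, mem[0x1a]=0xd1, mem[0x1e]=0x5e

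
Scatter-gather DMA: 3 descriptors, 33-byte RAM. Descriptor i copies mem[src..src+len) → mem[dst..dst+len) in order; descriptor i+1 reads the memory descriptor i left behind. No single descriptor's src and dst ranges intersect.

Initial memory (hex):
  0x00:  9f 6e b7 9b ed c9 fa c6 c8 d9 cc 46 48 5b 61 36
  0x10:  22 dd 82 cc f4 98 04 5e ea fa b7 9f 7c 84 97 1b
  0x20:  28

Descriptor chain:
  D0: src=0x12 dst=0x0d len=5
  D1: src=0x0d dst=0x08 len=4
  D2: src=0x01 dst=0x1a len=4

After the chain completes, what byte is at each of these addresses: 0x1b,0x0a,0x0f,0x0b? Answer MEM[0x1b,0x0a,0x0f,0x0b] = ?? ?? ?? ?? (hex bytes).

MEM[0x1b,0x0a,0x0f,0x0b] = b7 f4 f4 98

[0] 0x12->0x0d len=5 : 82 cc f4 98 04
[1] 0x0d->0x08 len=4 : 82 cc f4 98
[2] 0x01->0x1a len=4 : 6e b7 9b ed
query mem[0x1b]=0xb7, mem[0x0a]=0xf4, mem[0x0f]=0xf4, mem[0x0b]=0x98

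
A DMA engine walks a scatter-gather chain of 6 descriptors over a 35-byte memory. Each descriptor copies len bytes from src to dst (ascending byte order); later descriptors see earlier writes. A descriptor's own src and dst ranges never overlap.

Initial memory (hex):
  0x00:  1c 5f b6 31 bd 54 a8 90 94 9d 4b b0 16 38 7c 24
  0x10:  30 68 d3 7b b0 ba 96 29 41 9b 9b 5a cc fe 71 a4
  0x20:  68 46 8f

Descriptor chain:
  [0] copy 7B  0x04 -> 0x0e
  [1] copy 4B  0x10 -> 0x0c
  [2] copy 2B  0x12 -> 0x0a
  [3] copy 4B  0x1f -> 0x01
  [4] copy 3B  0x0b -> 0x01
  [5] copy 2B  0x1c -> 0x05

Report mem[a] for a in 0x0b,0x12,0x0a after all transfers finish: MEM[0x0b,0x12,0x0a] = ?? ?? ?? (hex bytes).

MEM[0x0b,0x12,0x0a] = 9d 94 94

#0 dst[0x0e+7] := {0xbd,0x54,0xa8,0x90,0x94,0x9d,0x4b}
#1 dst[0x0c+4] := {0xa8,0x90,0x94,0x9d}
#2 dst[0x0a+2] := {0x94,0x9d}
#3 dst[0x01+4] := {0xa4,0x68,0x46,0x8f}
#4 dst[0x01+3] := {0x9d,0xa8,0x90}
#5 dst[0x05+2] := {0xcc,0xfe}
query mem[0x0b]=0x9d, mem[0x12]=0x94, mem[0x0a]=0x94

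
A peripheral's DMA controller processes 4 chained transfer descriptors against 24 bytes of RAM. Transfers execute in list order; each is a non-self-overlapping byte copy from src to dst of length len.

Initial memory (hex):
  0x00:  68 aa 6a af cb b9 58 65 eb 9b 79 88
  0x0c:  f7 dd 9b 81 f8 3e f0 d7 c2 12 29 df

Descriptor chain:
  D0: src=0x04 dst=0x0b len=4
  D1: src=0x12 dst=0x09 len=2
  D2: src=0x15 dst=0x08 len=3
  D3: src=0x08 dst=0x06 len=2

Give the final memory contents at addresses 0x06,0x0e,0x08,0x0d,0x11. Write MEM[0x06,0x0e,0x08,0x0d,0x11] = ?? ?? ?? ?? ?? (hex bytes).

MEM[0x06,0x0e,0x08,0x0d,0x11] = 12 65 12 58 3e

  after D0: wrote 4B at 0x0b = cbb95865
  after D1: wrote 2B at 0x09 = f0d7
  after D2: wrote 3B at 0x08 = 1229df
  after D3: wrote 2B at 0x06 = 1229
query mem[0x06]=0x12, mem[0x0e]=0x65, mem[0x08]=0x12, mem[0x0d]=0x58, mem[0x11]=0x3e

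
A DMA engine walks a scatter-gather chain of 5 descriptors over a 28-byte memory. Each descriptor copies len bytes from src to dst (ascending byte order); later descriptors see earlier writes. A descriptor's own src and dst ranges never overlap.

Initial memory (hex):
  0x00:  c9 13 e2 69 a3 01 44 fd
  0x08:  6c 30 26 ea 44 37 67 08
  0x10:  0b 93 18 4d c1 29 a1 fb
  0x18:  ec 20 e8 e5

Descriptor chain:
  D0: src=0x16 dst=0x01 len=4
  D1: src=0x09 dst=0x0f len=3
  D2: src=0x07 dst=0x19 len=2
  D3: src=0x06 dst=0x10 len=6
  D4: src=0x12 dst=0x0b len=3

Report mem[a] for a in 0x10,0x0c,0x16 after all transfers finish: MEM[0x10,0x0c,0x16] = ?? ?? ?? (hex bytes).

D0: mem[0x01..0x04] <- [a1 fb ec 20]
D1: mem[0x0f..0x11] <- [30 26 ea]
D2: mem[0x19..0x1a] <- [fd 6c]
D3: mem[0x10..0x15] <- [44 fd 6c 30 26 ea]
D4: mem[0x0b..0x0d] <- [6c 30 26]
query mem[0x10]=0x44, mem[0x0c]=0x30, mem[0x16]=0xa1

MEM[0x10,0x0c,0x16] = 44 30 a1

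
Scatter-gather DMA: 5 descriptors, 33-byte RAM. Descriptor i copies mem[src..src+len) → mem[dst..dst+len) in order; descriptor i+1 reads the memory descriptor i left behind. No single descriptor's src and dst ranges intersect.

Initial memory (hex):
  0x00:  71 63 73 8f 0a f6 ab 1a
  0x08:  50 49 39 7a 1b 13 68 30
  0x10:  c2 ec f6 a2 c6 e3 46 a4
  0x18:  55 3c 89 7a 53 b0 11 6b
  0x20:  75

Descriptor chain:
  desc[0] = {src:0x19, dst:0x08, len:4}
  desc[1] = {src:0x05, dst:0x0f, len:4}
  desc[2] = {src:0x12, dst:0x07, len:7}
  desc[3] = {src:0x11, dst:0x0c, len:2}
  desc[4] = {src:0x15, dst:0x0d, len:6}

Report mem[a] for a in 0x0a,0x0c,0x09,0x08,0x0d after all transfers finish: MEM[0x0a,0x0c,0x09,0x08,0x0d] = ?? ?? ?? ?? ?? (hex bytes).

  after D0: wrote 4B at 0x08 = 3c897a53
  after D1: wrote 4B at 0x0f = f6ab1a3c
  after D2: wrote 7B at 0x07 = 3ca2c6e346a455
  after D3: wrote 2B at 0x0c = 1a3c
  after D4: wrote 6B at 0x0d = e346a4553c89
query mem[0x0a]=0xe3, mem[0x0c]=0x1a, mem[0x09]=0xc6, mem[0x08]=0xa2, mem[0x0d]=0xe3

MEM[0x0a,0x0c,0x09,0x08,0x0d] = e3 1a c6 a2 e3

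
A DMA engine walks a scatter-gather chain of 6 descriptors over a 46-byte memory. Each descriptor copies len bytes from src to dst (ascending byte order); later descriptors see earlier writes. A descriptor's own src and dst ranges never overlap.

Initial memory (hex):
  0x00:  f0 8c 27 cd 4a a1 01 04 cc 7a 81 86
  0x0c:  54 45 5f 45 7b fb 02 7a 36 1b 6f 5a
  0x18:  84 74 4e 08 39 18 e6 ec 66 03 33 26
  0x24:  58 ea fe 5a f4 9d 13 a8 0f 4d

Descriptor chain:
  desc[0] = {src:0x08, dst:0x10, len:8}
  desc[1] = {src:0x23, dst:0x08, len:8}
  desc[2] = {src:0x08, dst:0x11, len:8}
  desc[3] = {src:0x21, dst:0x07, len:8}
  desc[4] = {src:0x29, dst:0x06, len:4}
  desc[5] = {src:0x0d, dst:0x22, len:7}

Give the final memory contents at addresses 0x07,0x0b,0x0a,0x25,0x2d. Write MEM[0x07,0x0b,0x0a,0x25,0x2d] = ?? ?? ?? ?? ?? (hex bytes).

D0: mem[0x10..0x17] <- [cc 7a 81 86 54 45 5f 45]
D1: mem[0x08..0x0f] <- [26 58 ea fe 5a f4 9d 13]
D2: mem[0x11..0x18] <- [26 58 ea fe 5a f4 9d 13]
D3: mem[0x07..0x0e] <- [03 33 26 58 ea fe 5a f4]
D4: mem[0x06..0x09] <- [9d 13 a8 0f]
D5: mem[0x22..0x28] <- [5a f4 13 cc 26 58 ea]
query mem[0x07]=0x13, mem[0x0b]=0xea, mem[0x0a]=0x58, mem[0x25]=0xcc, mem[0x2d]=0x4d

MEM[0x07,0x0b,0x0a,0x25,0x2d] = 13 ea 58 cc 4d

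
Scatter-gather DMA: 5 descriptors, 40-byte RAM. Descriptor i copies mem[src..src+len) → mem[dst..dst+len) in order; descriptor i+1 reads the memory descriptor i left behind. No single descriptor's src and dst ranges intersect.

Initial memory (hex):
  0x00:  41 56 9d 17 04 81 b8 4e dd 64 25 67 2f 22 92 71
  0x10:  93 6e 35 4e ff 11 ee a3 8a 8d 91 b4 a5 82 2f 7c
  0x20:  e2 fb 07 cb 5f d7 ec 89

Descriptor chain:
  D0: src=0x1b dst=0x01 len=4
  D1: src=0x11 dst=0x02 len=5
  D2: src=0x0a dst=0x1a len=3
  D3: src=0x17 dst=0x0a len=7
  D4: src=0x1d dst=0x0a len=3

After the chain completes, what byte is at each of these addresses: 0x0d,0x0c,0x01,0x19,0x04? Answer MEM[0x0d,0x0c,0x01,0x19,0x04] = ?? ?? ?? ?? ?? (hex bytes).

[0] 0x1b->0x01 len=4 : b4 a5 82 2f
[1] 0x11->0x02 len=5 : 6e 35 4e ff 11
[2] 0x0a->0x1a len=3 : 25 67 2f
[3] 0x17->0x0a len=7 : a3 8a 8d 25 67 2f 82
[4] 0x1d->0x0a len=3 : 82 2f 7c
query mem[0x0d]=0x25, mem[0x0c]=0x7c, mem[0x01]=0xb4, mem[0x19]=0x8d, mem[0x04]=0x4e

MEM[0x0d,0x0c,0x01,0x19,0x04] = 25 7c b4 8d 4e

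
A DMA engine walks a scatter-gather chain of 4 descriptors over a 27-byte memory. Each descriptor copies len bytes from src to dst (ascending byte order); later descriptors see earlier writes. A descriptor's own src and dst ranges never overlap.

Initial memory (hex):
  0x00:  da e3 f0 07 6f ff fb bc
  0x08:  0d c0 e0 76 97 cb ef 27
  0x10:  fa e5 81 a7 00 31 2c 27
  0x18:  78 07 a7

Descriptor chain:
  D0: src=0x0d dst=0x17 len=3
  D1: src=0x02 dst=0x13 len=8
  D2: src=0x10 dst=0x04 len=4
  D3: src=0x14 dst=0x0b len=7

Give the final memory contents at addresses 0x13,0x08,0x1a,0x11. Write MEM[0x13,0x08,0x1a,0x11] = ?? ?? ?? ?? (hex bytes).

  after D0: wrote 3B at 0x17 = cbef27
  after D1: wrote 8B at 0x13 = f0076ffffbbc0dc0
  after D2: wrote 4B at 0x04 = fae581f0
  after D3: wrote 7B at 0x0b = 076ffffbbc0dc0
query mem[0x13]=0xf0, mem[0x08]=0x0d, mem[0x1a]=0xc0, mem[0x11]=0xc0

MEM[0x13,0x08,0x1a,0x11] = f0 0d c0 c0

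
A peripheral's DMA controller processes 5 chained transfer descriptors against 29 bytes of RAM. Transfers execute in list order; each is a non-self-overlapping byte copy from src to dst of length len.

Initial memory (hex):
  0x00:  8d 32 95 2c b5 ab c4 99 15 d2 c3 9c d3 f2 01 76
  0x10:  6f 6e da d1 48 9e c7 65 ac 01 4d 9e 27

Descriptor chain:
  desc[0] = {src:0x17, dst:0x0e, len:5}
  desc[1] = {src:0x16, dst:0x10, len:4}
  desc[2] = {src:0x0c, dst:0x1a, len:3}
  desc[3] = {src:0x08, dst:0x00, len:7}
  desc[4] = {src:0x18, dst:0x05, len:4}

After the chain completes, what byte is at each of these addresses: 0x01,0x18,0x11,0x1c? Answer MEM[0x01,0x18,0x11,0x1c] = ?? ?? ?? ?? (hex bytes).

MEM[0x01,0x18,0x11,0x1c] = d2 ac 65 65

  after D0: wrote 5B at 0x0e = 65ac014d9e
  after D1: wrote 4B at 0x10 = c765ac01
  after D2: wrote 3B at 0x1a = d3f265
  after D3: wrote 7B at 0x00 = 15d2c39cd3f265
  after D4: wrote 4B at 0x05 = ac01d3f2
query mem[0x01]=0xd2, mem[0x18]=0xac, mem[0x11]=0x65, mem[0x1c]=0x65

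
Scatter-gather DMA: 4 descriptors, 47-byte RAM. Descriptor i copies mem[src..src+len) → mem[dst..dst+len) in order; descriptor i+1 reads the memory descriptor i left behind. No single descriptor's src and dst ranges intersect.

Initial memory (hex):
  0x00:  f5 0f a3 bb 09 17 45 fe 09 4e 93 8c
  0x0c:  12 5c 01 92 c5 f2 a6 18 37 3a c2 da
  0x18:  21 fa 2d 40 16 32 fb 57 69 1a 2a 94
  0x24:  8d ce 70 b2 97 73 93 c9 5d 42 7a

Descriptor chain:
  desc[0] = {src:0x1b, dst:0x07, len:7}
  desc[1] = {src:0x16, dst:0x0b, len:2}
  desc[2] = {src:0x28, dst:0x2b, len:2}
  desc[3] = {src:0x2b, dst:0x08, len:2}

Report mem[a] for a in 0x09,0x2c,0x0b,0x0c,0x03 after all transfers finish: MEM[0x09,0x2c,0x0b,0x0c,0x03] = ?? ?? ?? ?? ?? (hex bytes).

  after D0: wrote 7B at 0x07 = 401632fb57691a
  after D1: wrote 2B at 0x0b = c2da
  after D2: wrote 2B at 0x2b = 9773
  after D3: wrote 2B at 0x08 = 9773
query mem[0x09]=0x73, mem[0x2c]=0x73, mem[0x0b]=0xc2, mem[0x0c]=0xda, mem[0x03]=0xbb

MEM[0x09,0x2c,0x0b,0x0c,0x03] = 73 73 c2 da bb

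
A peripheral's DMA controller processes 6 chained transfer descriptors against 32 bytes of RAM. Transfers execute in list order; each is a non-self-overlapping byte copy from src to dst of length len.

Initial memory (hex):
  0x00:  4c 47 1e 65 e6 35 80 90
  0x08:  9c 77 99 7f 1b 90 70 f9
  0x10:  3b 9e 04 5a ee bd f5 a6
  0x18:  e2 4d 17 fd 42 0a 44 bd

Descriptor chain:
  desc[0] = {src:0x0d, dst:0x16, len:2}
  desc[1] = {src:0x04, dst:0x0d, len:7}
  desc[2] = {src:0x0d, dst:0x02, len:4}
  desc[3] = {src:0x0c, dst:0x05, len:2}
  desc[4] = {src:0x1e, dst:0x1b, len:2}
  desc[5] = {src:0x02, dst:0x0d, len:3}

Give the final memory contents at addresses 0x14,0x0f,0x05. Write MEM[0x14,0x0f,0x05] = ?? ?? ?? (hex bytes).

MEM[0x14,0x0f,0x05] = ee 80 1b

#0 dst[0x16+2] := {0x90,0x70}
#1 dst[0x0d+7] := {0xe6,0x35,0x80,0x90,0x9c,0x77,0x99}
#2 dst[0x02+4] := {0xe6,0x35,0x80,0x90}
#3 dst[0x05+2] := {0x1b,0xe6}
#4 dst[0x1b+2] := {0x44,0xbd}
#5 dst[0x0d+3] := {0xe6,0x35,0x80}
query mem[0x14]=0xee, mem[0x0f]=0x80, mem[0x05]=0x1b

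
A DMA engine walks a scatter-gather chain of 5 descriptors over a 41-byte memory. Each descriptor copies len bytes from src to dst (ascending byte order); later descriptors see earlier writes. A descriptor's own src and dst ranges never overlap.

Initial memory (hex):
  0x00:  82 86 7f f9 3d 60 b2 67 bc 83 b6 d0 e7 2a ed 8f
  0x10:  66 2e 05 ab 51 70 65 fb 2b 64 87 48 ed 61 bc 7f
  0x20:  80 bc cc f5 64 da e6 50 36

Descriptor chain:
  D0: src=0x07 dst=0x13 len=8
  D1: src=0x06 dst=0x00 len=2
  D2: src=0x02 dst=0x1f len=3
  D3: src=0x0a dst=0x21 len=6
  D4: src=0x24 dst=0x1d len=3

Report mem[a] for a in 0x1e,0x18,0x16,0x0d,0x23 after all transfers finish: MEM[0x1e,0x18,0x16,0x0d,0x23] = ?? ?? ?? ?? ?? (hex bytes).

MEM[0x1e,0x18,0x16,0x0d,0x23] = ed e7 b6 2a e7

D0: mem[0x13..0x1a] <- [67 bc 83 b6 d0 e7 2a ed]
D1: mem[0x00..0x01] <- [b2 67]
D2: mem[0x1f..0x21] <- [7f f9 3d]
D3: mem[0x21..0x26] <- [b6 d0 e7 2a ed 8f]
D4: mem[0x1d..0x1f] <- [2a ed 8f]
query mem[0x1e]=0xed, mem[0x18]=0xe7, mem[0x16]=0xb6, mem[0x0d]=0x2a, mem[0x23]=0xe7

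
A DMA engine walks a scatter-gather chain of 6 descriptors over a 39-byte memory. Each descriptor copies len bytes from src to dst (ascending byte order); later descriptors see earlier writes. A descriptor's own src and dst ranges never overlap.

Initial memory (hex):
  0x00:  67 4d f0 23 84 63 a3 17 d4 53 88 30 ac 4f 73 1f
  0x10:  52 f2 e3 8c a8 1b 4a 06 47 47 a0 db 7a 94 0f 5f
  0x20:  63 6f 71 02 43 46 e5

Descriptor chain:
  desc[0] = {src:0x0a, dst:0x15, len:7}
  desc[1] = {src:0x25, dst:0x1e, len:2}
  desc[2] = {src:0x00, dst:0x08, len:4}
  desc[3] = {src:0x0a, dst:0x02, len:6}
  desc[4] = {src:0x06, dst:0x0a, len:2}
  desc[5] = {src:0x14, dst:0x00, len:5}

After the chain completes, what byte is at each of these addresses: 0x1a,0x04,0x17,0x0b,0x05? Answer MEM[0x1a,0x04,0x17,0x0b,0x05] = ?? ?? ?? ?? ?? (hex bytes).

MEM[0x1a,0x04,0x17,0x0b,0x05] = 1f 4f ac 1f 4f

#0 dst[0x15+7] := {0x88,0x30,0xac,0x4f,0x73,0x1f,0x52}
#1 dst[0x1e+2] := {0x46,0xe5}
#2 dst[0x08+4] := {0x67,0x4d,0xf0,0x23}
#3 dst[0x02+6] := {0xf0,0x23,0xac,0x4f,0x73,0x1f}
#4 dst[0x0a+2] := {0x73,0x1f}
#5 dst[0x00+5] := {0xa8,0x88,0x30,0xac,0x4f}
query mem[0x1a]=0x1f, mem[0x04]=0x4f, mem[0x17]=0xac, mem[0x0b]=0x1f, mem[0x05]=0x4f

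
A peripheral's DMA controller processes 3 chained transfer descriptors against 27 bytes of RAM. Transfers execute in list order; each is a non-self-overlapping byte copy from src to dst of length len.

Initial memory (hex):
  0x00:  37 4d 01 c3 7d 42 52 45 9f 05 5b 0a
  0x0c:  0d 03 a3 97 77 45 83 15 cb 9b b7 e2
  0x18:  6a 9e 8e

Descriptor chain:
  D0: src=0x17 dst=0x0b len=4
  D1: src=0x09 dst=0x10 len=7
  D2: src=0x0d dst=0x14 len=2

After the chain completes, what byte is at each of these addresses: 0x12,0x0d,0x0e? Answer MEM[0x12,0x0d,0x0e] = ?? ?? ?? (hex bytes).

MEM[0x12,0x0d,0x0e] = e2 9e 8e

D0: mem[0x0b..0x0e] <- [e2 6a 9e 8e]
D1: mem[0x10..0x16] <- [05 5b e2 6a 9e 8e 97]
D2: mem[0x14..0x15] <- [9e 8e]
query mem[0x12]=0xe2, mem[0x0d]=0x9e, mem[0x0e]=0x8e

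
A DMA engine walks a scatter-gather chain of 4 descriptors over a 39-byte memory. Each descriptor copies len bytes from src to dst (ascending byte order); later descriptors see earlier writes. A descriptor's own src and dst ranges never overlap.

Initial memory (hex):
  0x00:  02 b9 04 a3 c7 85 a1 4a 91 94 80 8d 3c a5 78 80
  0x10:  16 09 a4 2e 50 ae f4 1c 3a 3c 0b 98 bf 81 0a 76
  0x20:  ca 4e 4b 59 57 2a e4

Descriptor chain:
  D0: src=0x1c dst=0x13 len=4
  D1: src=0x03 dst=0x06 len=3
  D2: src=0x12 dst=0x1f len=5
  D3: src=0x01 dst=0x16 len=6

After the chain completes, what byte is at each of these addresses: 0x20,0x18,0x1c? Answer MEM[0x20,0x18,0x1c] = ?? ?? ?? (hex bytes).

MEM[0x20,0x18,0x1c] = bf a3 bf

D0: mem[0x13..0x16] <- [bf 81 0a 76]
D1: mem[0x06..0x08] <- [a3 c7 85]
D2: mem[0x1f..0x23] <- [a4 bf 81 0a 76]
D3: mem[0x16..0x1b] <- [b9 04 a3 c7 85 a3]
query mem[0x20]=0xbf, mem[0x18]=0xa3, mem[0x1c]=0xbf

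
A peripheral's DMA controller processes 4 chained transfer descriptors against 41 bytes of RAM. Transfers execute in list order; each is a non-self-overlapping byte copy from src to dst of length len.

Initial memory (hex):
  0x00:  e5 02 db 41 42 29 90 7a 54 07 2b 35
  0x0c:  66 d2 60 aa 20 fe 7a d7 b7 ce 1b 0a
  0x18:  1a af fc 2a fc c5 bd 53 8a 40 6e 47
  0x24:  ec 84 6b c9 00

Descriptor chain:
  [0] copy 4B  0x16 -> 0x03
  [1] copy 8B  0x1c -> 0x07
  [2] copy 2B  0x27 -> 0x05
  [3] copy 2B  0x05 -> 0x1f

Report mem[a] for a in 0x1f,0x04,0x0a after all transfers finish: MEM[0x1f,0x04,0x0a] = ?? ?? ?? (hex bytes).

[0] 0x16->0x03 len=4 : 1b 0a 1a af
[1] 0x1c->0x07 len=8 : fc c5 bd 53 8a 40 6e 47
[2] 0x27->0x05 len=2 : c9 00
[3] 0x05->0x1f len=2 : c9 00
query mem[0x1f]=0xc9, mem[0x04]=0x0a, mem[0x0a]=0x53

MEM[0x1f,0x04,0x0a] = c9 0a 53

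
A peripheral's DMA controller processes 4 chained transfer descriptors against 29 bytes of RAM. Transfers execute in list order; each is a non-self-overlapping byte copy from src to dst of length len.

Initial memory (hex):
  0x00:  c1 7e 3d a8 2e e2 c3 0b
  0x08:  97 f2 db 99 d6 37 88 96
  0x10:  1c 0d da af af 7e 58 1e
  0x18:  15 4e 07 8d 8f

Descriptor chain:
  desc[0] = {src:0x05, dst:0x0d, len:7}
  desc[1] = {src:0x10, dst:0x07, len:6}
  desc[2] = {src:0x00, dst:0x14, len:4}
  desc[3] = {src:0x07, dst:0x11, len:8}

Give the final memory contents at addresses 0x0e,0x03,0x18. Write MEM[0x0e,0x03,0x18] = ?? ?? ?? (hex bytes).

[0] 0x05->0x0d len=7 : e2 c3 0b 97 f2 db 99
[1] 0x10->0x07 len=6 : 97 f2 db 99 af 7e
[2] 0x00->0x14 len=4 : c1 7e 3d a8
[3] 0x07->0x11 len=8 : 97 f2 db 99 af 7e e2 c3
query mem[0x0e]=0xc3, mem[0x03]=0xa8, mem[0x18]=0xc3

MEM[0x0e,0x03,0x18] = c3 a8 c3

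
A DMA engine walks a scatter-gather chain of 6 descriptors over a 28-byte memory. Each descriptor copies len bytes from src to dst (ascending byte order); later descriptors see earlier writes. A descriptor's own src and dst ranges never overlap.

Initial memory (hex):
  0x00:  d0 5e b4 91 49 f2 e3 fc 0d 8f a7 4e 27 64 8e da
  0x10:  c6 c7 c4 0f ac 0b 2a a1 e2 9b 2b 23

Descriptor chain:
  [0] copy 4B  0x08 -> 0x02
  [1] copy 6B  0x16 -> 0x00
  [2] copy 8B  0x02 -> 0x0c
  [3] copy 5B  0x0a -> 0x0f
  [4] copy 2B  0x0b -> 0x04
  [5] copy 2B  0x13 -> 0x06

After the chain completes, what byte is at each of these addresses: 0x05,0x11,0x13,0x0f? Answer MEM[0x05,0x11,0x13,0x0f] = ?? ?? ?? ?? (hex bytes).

D0: mem[0x02..0x05] <- [0d 8f a7 4e]
D1: mem[0x00..0x05] <- [2a a1 e2 9b 2b 23]
D2: mem[0x0c..0x13] <- [e2 9b 2b 23 e3 fc 0d 8f]
D3: mem[0x0f..0x13] <- [a7 4e e2 9b 2b]
D4: mem[0x04..0x05] <- [4e e2]
D5: mem[0x06..0x07] <- [2b ac]
query mem[0x05]=0xe2, mem[0x11]=0xe2, mem[0x13]=0x2b, mem[0x0f]=0xa7

MEM[0x05,0x11,0x13,0x0f] = e2 e2 2b a7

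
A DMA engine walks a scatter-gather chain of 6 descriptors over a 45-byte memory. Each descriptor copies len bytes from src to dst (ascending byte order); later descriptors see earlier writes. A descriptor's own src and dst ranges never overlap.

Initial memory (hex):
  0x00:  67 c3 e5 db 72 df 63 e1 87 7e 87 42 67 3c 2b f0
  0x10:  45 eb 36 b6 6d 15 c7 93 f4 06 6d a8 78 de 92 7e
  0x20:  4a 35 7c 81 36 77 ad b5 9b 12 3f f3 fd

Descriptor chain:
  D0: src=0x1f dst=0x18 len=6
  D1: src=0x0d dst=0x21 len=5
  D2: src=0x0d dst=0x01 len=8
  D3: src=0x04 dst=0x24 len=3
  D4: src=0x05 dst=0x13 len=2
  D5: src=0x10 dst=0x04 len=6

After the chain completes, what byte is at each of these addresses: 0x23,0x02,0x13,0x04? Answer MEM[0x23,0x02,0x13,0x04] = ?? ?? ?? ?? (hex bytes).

  after D0: wrote 6B at 0x18 = 7e4a357c8136
  after D1: wrote 5B at 0x21 = 3c2bf045eb
  after D2: wrote 8B at 0x01 = 3c2bf045eb36b66d
  after D3: wrote 3B at 0x24 = 45eb36
  after D4: wrote 2B at 0x13 = eb36
  after D5: wrote 6B at 0x04 = 45eb36eb3615
query mem[0x23]=0xf0, mem[0x02]=0x2b, mem[0x13]=0xeb, mem[0x04]=0x45

MEM[0x23,0x02,0x13,0x04] = f0 2b eb 45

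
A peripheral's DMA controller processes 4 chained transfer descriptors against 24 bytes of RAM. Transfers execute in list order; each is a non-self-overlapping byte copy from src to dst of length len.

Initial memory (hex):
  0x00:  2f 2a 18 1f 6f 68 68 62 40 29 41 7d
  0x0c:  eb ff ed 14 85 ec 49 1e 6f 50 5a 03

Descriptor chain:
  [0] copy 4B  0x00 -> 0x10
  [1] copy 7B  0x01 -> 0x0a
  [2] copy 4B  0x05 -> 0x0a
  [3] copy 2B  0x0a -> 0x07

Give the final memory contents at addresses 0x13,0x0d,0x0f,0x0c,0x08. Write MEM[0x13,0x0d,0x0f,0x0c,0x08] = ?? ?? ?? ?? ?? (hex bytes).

MEM[0x13,0x0d,0x0f,0x0c,0x08] = 1f 40 68 62 68

  after D0: wrote 4B at 0x10 = 2f2a181f
  after D1: wrote 7B at 0x0a = 2a181f6f686862
  after D2: wrote 4B at 0x0a = 68686240
  after D3: wrote 2B at 0x07 = 6868
query mem[0x13]=0x1f, mem[0x0d]=0x40, mem[0x0f]=0x68, mem[0x0c]=0x62, mem[0x08]=0x68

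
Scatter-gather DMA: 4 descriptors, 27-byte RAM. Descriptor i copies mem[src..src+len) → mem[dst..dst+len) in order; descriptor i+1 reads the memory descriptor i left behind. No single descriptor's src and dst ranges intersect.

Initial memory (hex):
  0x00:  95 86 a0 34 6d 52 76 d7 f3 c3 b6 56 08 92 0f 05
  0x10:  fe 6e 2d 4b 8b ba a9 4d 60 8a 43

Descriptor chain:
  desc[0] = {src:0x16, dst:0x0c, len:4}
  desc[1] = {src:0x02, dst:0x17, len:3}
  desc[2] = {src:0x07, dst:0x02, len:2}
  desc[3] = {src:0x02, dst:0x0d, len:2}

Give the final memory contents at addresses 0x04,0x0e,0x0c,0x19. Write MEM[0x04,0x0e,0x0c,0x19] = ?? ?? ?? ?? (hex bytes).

MEM[0x04,0x0e,0x0c,0x19] = 6d f3 a9 6d

[0] 0x16->0x0c len=4 : a9 4d 60 8a
[1] 0x02->0x17 len=3 : a0 34 6d
[2] 0x07->0x02 len=2 : d7 f3
[3] 0x02->0x0d len=2 : d7 f3
query mem[0x04]=0x6d, mem[0x0e]=0xf3, mem[0x0c]=0xa9, mem[0x19]=0x6d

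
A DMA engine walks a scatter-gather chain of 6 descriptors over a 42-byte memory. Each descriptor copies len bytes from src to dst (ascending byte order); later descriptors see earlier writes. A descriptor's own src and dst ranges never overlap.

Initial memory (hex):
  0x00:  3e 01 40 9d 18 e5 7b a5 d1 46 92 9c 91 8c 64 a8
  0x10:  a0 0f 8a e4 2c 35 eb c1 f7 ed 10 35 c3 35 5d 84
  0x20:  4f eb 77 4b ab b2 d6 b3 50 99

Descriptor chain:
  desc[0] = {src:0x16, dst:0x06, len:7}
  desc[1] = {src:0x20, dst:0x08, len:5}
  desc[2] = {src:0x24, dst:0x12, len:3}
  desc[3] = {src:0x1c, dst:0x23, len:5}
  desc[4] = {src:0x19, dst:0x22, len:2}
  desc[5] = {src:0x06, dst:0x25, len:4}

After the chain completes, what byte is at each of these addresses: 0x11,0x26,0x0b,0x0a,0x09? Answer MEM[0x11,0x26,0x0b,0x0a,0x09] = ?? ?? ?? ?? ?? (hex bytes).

MEM[0x11,0x26,0x0b,0x0a,0x09] = 0f c1 4b 77 eb

[0] 0x16->0x06 len=7 : eb c1 f7 ed 10 35 c3
[1] 0x20->0x08 len=5 : 4f eb 77 4b ab
[2] 0x24->0x12 len=3 : ab b2 d6
[3] 0x1c->0x23 len=5 : c3 35 5d 84 4f
[4] 0x19->0x22 len=2 : ed 10
[5] 0x06->0x25 len=4 : eb c1 4f eb
query mem[0x11]=0x0f, mem[0x26]=0xc1, mem[0x0b]=0x4b, mem[0x0a]=0x77, mem[0x09]=0xeb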